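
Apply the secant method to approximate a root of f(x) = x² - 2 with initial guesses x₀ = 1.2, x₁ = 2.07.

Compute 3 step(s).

f(x) = x² - 2
x₀ = 1.2, x₁ = 2.07

Secant formula: x_{n+1} = x_n - f(x_n)(x_n - x_{n-1})/(f(x_n) - f(x_{n-1}))

Iteration 1:
  f(1.200000) = -0.560000
  f(2.070000) = 2.284900
  x_2 = 2.070000 - 2.284900×(2.070000 - 1.200000)/(2.284900 - (-0.560000))
       = 1.371254
Iteration 2:
  f(2.070000) = 2.284900
  f(1.371254) = -0.119663
  x_3 = 1.371254 - (-0.119663)×(1.371254 - 2.070000)/(-0.119663 - 2.284900)
       = 1.406027
Iteration 3:
  f(1.371254) = -0.119663
  f(1.406027) = -0.023088
  x_4 = 1.406027 - (-0.023088)×(1.406027 - 1.371254)/(-0.023088 - (-0.119663))
       = 1.414340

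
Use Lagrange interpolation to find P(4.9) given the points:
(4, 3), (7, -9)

Lagrange interpolation formula:
P(x) = Σ yᵢ × Lᵢ(x)
where Lᵢ(x) = Π_{j≠i} (x - xⱼ)/(xᵢ - xⱼ)

L_0(4.9) = (4.9 - 7)/(4 - 7) = 0.700000
L_1(4.9) = (4.9 - 4)/(7 - 4) = 0.300000

P(4.9) = 3×L_0(4.9) + (-9)×L_1(4.9)
P(4.9) = -0.600000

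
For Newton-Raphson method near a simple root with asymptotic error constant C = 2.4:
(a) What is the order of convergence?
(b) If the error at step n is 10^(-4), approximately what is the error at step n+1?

(a) Newton-Raphson has quadratic (order 2) convergence near simple roots.
    This means |e_{n+1}| ≈ C|e_n|².

(b) With |e_n| = 10^(-4) and C = 2.4:
    |e_{n+1}| ≈ 2.4 × (10^(-4))² = 2.4 × 10^(-8)

(a) 2 (quadratic); (b) |e_{n+1}| ≈ 2.400e-08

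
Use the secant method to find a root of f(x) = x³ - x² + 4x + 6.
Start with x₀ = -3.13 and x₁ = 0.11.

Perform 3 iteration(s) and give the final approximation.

f(x) = x³ - x² + 4x + 6
x₀ = -3.13, x₁ = 0.11

Secant formula: x_{n+1} = x_n - f(x_n)(x_n - x_{n-1})/(f(x_n) - f(x_{n-1}))

Iteration 1:
  f(-3.130000) = -46.981197
  f(0.110000) = 6.429231
  x_2 = 0.110000 - 6.429231×(0.110000 - (-3.130000))/(6.429231 - (-46.981197))
       = -0.280012
Iteration 2:
  f(0.110000) = 6.429231
  f(-0.280012) = 4.779590
  x_3 = -0.280012 - 4.779590×(-0.280012 - 0.110000)/(4.779590 - 6.429231)
       = -1.410014
Iteration 3:
  f(-0.280012) = 4.779590
  f(-1.410014) = -4.431504
  x_4 = -1.410014 - (-4.431504)×(-1.410014 - (-0.280012))/(-4.431504 - 4.779590)
       = -0.866365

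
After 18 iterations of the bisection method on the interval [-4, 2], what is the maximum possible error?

Bisection error bound: |error| ≤ (b-a)/2^n
|error| ≤ (2 - (-4))/2^18 = 6/2^18
|error| ≤ 0.0000228882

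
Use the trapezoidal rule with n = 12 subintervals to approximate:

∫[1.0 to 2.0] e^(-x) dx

f(x) = e^(-x)
a = 1.0, b = 2.0, n = 12
h = (b - a)/n = 0.083333

Trapezoidal rule: (h/2)[f(x₀) + 2f(x₁) + 2f(x₂) + ... + f(xₙ)]

x_0 = 1.0000, f(x_0) = 0.367879, coefficient = 1
x_1 = 1.0833, f(x_1) = 0.338465, coefficient = 2
x_2 = 1.1667, f(x_2) = 0.311403, coefficient = 2
x_3 = 1.2500, f(x_3) = 0.286505, coefficient = 2
x_4 = 1.3333, f(x_4) = 0.263597, coefficient = 2
x_5 = 1.4167, f(x_5) = 0.242521, coefficient = 2
x_6 = 1.5000, f(x_6) = 0.223130, coefficient = 2
x_7 = 1.5833, f(x_7) = 0.205290, coefficient = 2
x_8 = 1.6667, f(x_8) = 0.188876, coefficient = 2
x_9 = 1.7500, f(x_9) = 0.173774, coefficient = 2
x_10 = 1.8333, f(x_10) = 0.159880, coefficient = 2
x_11 = 1.9167, f(x_11) = 0.147096, coefficient = 2
x_12 = 2.0000, f(x_12) = 0.135335, coefficient = 1

I ≈ (0.083333/2) × 5.584289 = 0.232679
Exact value: 0.232544
Error: 0.000135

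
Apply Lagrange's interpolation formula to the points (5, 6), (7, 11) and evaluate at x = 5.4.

Lagrange interpolation formula:
P(x) = Σ yᵢ × Lᵢ(x)
where Lᵢ(x) = Π_{j≠i} (x - xⱼ)/(xᵢ - xⱼ)

L_0(5.4) = (5.4 - 7)/(5 - 7) = 0.800000
L_1(5.4) = (5.4 - 5)/(7 - 5) = 0.200000

P(5.4) = 6×L_0(5.4) + 11×L_1(5.4)
P(5.4) = 7.000000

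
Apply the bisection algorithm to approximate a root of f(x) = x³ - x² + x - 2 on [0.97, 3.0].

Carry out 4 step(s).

f(x) = x³ - x² + x - 2
Initial interval: [0.97, 3.0]

Iteration 1:
  c_1 = (0.970000 + 3.000000)/2 = 1.985000
  f(c_1) = f(1.985000) = 3.866122
  f(a) × f(c) < 0, new interval: [0.970000, 1.985000]
Iteration 2:
  c_2 = (0.970000 + 1.985000)/2 = 1.477500
  f(c_2) = f(1.477500) = 0.519885
  f(a) × f(c) < 0, new interval: [0.970000, 1.477500]
Iteration 3:
  c_3 = (0.970000 + 1.477500)/2 = 1.223750
  f(c_3) = f(1.223750) = -0.441170
  f(a) × f(c) ≥ 0, new interval: [1.223750, 1.477500]
Iteration 4:
  c_4 = (1.223750 + 1.477500)/2 = 1.350625
  f(c_4) = f(1.350625) = -0.009769
  f(a) × f(c) ≥ 0, new interval: [1.350625, 1.477500]

After 4 iteration(s), the approximation is c_4 = 1.350625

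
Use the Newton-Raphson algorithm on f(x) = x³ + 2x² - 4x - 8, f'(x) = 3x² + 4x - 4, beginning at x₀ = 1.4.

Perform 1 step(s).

f(x) = x³ + 2x² - 4x - 8
f'(x) = 3x² + 4x - 4
x₀ = 1.4

Newton-Raphson formula: x_{n+1} = x_n - f(x_n)/f'(x_n)

Iteration 1:
  f(1.400000) = -6.936000
  f'(1.400000) = 7.480000
  x_1 = 1.400000 - (-6.936000)/7.480000 = 2.327273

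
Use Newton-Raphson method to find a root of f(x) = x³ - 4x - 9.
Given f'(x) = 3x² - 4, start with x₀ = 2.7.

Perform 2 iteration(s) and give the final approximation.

f(x) = x³ - 4x - 9
f'(x) = 3x² - 4
x₀ = 2.7

Newton-Raphson formula: x_{n+1} = x_n - f(x_n)/f'(x_n)

Iteration 1:
  f(2.700000) = -0.117000
  f'(2.700000) = 17.870000
  x_1 = 2.700000 - (-0.117000)/17.870000 = 2.706547
Iteration 2:
  f(2.706547) = 0.000348
  f'(2.706547) = 17.976195
  x_2 = 2.706547 - 0.000348/17.976195 = 2.706528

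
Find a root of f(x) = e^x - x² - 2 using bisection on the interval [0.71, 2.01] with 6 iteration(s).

f(x) = e^x - x² - 2
Initial interval: [0.71, 2.01]

Iteration 1:
  c_1 = (0.710000 + 2.010000)/2 = 1.360000
  f(c_1) = f(1.360000) = 0.046593
  f(a) × f(c) < 0, new interval: [0.710000, 1.360000]
Iteration 2:
  c_2 = (0.710000 + 1.360000)/2 = 1.035000
  f(c_2) = f(1.035000) = -0.256119
  f(a) × f(c) ≥ 0, new interval: [1.035000, 1.360000]
Iteration 3:
  c_3 = (1.035000 + 1.360000)/2 = 1.197500
  f(c_3) = f(1.197500) = -0.122179
  f(a) × f(c) ≥ 0, new interval: [1.197500, 1.360000]
Iteration 4:
  c_4 = (1.197500 + 1.360000)/2 = 1.278750
  f(c_4) = f(1.278750) = -0.043055
  f(a) × f(c) ≥ 0, new interval: [1.278750, 1.360000]
Iteration 5:
  c_5 = (1.278750 + 1.360000)/2 = 1.319375
  f(c_5) = f(1.319375) = 0.000332
  f(a) × f(c) < 0, new interval: [1.278750, 1.319375]
Iteration 6:
  c_6 = (1.278750 + 1.319375)/2 = 1.299062
  f(c_6) = f(1.299062) = -0.021705
  f(a) × f(c) ≥ 0, new interval: [1.299062, 1.319375]

After 6 iteration(s), the approximation is c_6 = 1.299062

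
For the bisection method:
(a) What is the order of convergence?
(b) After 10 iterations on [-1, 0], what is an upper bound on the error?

(a) Bisection has linear (order 1) convergence; the error is halved each step.

(b) Error bound = (b-a)/2^n = (0 - (-1))/2^{10}
    = 1/2^{10}

(a) 1 (linear); (b) error ≤ 9.77e-04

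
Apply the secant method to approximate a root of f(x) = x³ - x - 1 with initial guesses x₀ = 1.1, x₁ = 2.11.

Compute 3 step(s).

f(x) = x³ - x - 1
x₀ = 1.1, x₁ = 2.11

Secant formula: x_{n+1} = x_n - f(x_n)(x_n - x_{n-1})/(f(x_n) - f(x_{n-1}))

Iteration 1:
  f(1.100000) = -0.769000
  f(2.110000) = 6.283931
  x_2 = 2.110000 - 6.283931×(2.110000 - 1.100000)/(6.283931 - (-0.769000))
       = 1.210123
Iteration 2:
  f(2.110000) = 6.283931
  f(1.210123) = -0.438022
  x_3 = 1.210123 - (-0.438022)×(1.210123 - 2.110000)/(-0.438022 - 6.283931)
       = 1.268762
Iteration 3:
  f(1.210123) = -0.438022
  f(1.268762) = -0.226365
  x_4 = 1.268762 - (-0.226365)×(1.268762 - 1.210123)/(-0.226365 - (-0.438022))
       = 1.331475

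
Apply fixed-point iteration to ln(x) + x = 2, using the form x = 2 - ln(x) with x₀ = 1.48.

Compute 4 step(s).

Equation: ln(x) + x = 2
Fixed-point form: x = 2 - ln(x)
x₀ = 1.48

x_1 = g(1.480000) = 1.607958
x_2 = g(1.607958) = 1.525035
x_3 = g(1.525035) = 1.577983
x_4 = g(1.577983) = 1.543853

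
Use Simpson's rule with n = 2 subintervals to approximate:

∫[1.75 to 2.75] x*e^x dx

f(x) = x*e^x
a = 1.75, b = 2.75, n = 2
h = (b - a)/n = 0.500000

Simpson's rule: (h/3)[f(x₀) + 4f(x₁) + 2f(x₂) + ... + f(xₙ)]

x_0 = 1.7500, f(x_0) = 10.070555, coefficient = 1
x_1 = 2.2500, f(x_1) = 21.347406, coefficient = 4
x_2 = 2.7500, f(x_2) = 43.017238, coefficient = 1

I ≈ (0.500000/3) × 138.477415 = 23.079569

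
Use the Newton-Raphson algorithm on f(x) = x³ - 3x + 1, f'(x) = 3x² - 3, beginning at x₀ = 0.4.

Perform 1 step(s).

f(x) = x³ - 3x + 1
f'(x) = 3x² - 3
x₀ = 0.4

Newton-Raphson formula: x_{n+1} = x_n - f(x_n)/f'(x_n)

Iteration 1:
  f(0.400000) = -0.136000
  f'(0.400000) = -2.520000
  x_1 = 0.400000 - (-0.136000)/(-2.520000) = 0.346032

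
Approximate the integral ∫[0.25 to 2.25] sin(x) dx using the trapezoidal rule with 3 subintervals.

f(x) = sin(x)
a = 0.25, b = 2.25, n = 3
h = (b - a)/n = 0.666667

Trapezoidal rule: (h/2)[f(x₀) + 2f(x₁) + 2f(x₂) + ... + f(xₙ)]

x_0 = 0.2500, f(x_0) = 0.247404, coefficient = 1
x_1 = 0.9167, f(x_1) = 0.793578, coefficient = 2
x_2 = 1.5833, f(x_2) = 0.999921, coefficient = 2
x_3 = 2.2500, f(x_3) = 0.778073, coefficient = 1

I ≈ (0.666667/2) × 4.612476 = 1.537492
Exact value: 1.597086
Error: 0.059594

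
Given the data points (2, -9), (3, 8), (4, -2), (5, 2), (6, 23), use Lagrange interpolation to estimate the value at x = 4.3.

Lagrange interpolation formula:
P(x) = Σ yᵢ × Lᵢ(x)
where Lᵢ(x) = Π_{j≠i} (x - xⱼ)/(xᵢ - xⱼ)

L_0(4.3) = (4.3 - 3)/(2 - 3) × (4.3 - 4)/(2 - 4) × (4.3 - 5)/(2 - 5) × (4.3 - 6)/(2 - 6) = 0.019337
L_1(4.3) = (4.3 - 2)/(3 - 2) × (4.3 - 4)/(3 - 4) × (4.3 - 5)/(3 - 5) × (4.3 - 6)/(3 - 6) = -0.136850
L_2(4.3) = (4.3 - 2)/(4 - 2) × (4.3 - 3)/(4 - 3) × (4.3 - 5)/(4 - 5) × (4.3 - 6)/(4 - 6) = 0.889525
L_3(4.3) = (4.3 - 2)/(5 - 2) × (4.3 - 3)/(5 - 3) × (4.3 - 4)/(5 - 4) × (4.3 - 6)/(5 - 6) = 0.254150
L_4(4.3) = (4.3 - 2)/(6 - 2) × (4.3 - 3)/(6 - 3) × (4.3 - 4)/(6 - 4) × (4.3 - 5)/(6 - 5) = -0.026162

P(4.3) = (-9)×L_0(4.3) + 8×L_1(4.3) + (-2)×L_2(4.3) + 2×L_3(4.3) + 23×L_4(4.3)
P(4.3) = -3.141325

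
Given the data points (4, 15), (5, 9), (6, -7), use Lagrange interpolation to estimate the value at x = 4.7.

Lagrange interpolation formula:
P(x) = Σ yᵢ × Lᵢ(x)
where Lᵢ(x) = Π_{j≠i} (x - xⱼ)/(xᵢ - xⱼ)

L_0(4.7) = (4.7 - 5)/(4 - 5) × (4.7 - 6)/(4 - 6) = 0.195000
L_1(4.7) = (4.7 - 4)/(5 - 4) × (4.7 - 6)/(5 - 6) = 0.910000
L_2(4.7) = (4.7 - 4)/(6 - 4) × (4.7 - 5)/(6 - 5) = -0.105000

P(4.7) = 15×L_0(4.7) + 9×L_1(4.7) + (-7)×L_2(4.7)
P(4.7) = 11.850000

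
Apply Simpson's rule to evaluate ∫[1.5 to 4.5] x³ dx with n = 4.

f(x) = x³
a = 1.5, b = 4.5, n = 4
h = (b - a)/n = 0.750000

Simpson's rule: (h/3)[f(x₀) + 4f(x₁) + 2f(x₂) + ... + f(xₙ)]

x_0 = 1.5000, f(x_0) = 3.375000, coefficient = 1
x_1 = 2.2500, f(x_1) = 11.390625, coefficient = 4
x_2 = 3.0000, f(x_2) = 27.000000, coefficient = 2
x_3 = 3.7500, f(x_3) = 52.734375, coefficient = 4
x_4 = 4.5000, f(x_4) = 91.125000, coefficient = 1

I ≈ (0.750000/3) × 405.000000 = 101.250000
Exact value: 101.250000
Error: 0.000000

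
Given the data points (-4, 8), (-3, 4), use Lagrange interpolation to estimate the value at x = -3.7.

Lagrange interpolation formula:
P(x) = Σ yᵢ × Lᵢ(x)
where Lᵢ(x) = Π_{j≠i} (x - xⱼ)/(xᵢ - xⱼ)

L_0(-3.7) = (-3.7 - (-3))/(-4 - (-3)) = 0.700000
L_1(-3.7) = (-3.7 - (-4))/(-3 - (-4)) = 0.300000

P(-3.7) = 8×L_0(-3.7) + 4×L_1(-3.7)
P(-3.7) = 6.800000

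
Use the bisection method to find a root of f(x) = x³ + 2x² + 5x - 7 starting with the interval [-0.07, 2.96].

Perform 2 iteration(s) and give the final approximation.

f(x) = x³ + 2x² + 5x - 7
Initial interval: [-0.07, 2.96]

Iteration 1:
  c_1 = (-0.070000 + 2.960000)/2 = 1.445000
  f(c_1) = f(1.445000) = 7.418246
  f(a) × f(c) < 0, new interval: [-0.070000, 1.445000]
Iteration 2:
  c_2 = (-0.070000 + 1.445000)/2 = 0.687500
  f(c_2) = f(0.687500) = -2.292236
  f(a) × f(c) ≥ 0, new interval: [0.687500, 1.445000]

After 2 iteration(s), the approximation is c_2 = 0.687500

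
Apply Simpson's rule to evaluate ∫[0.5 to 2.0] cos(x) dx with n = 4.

f(x) = cos(x)
a = 0.5, b = 2.0, n = 4
h = (b - a)/n = 0.375000

Simpson's rule: (h/3)[f(x₀) + 4f(x₁) + 2f(x₂) + ... + f(xₙ)]

x_0 = 0.5000, f(x_0) = 0.877583, coefficient = 1
x_1 = 0.8750, f(x_1) = 0.640997, coefficient = 4
x_2 = 1.2500, f(x_2) = 0.315322, coefficient = 2
x_3 = 1.6250, f(x_3) = -0.054177, coefficient = 4
x_4 = 2.0000, f(x_4) = -0.416147, coefficient = 1

I ≈ (0.375000/3) × 3.439359 = 0.429920
Exact value: 0.429872
Error: 0.000048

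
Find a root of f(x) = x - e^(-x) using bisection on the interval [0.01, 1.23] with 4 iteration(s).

f(x) = x - e^(-x)
Initial interval: [0.01, 1.23]

Iteration 1:
  c_1 = (0.010000 + 1.230000)/2 = 0.620000
  f(c_1) = f(0.620000) = 0.082056
  f(a) × f(c) < 0, new interval: [0.010000, 0.620000]
Iteration 2:
  c_2 = (0.010000 + 0.620000)/2 = 0.315000
  f(c_2) = f(0.315000) = -0.414789
  f(a) × f(c) ≥ 0, new interval: [0.315000, 0.620000]
Iteration 3:
  c_3 = (0.315000 + 0.620000)/2 = 0.467500
  f(c_3) = f(0.467500) = -0.159067
  f(a) × f(c) ≥ 0, new interval: [0.467500, 0.620000]
Iteration 4:
  c_4 = (0.467500 + 0.620000)/2 = 0.543750
  f(c_4) = f(0.543750) = -0.036817
  f(a) × f(c) ≥ 0, new interval: [0.543750, 0.620000]

After 4 iteration(s), the approximation is c_4 = 0.543750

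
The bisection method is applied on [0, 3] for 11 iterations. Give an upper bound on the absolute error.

Bisection error bound: |error| ≤ (b-a)/2^n
|error| ≤ (3 - 0)/2^11 = 3/2^11
|error| ≤ 0.0014648438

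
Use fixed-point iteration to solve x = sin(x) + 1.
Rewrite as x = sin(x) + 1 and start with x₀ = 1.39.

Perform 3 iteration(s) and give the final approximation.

Equation: x = sin(x) + 1
Fixed-point form: x = sin(x) + 1
x₀ = 1.39

x_1 = g(1.390000) = 1.983701
x_2 = g(1.983701) = 1.915959
x_3 = g(1.915959) = 1.941020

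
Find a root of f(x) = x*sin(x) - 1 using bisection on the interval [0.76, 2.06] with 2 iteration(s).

f(x) = x*sin(x) - 1
Initial interval: [0.76, 2.06]

Iteration 1:
  c_1 = (0.760000 + 2.060000)/2 = 1.410000
  f(c_1) = f(1.410000) = 0.391811
  f(a) × f(c) < 0, new interval: [0.760000, 1.410000]
Iteration 2:
  c_2 = (0.760000 + 1.410000)/2 = 1.085000
  f(c_2) = f(1.085000) = -0.040531
  f(a) × f(c) ≥ 0, new interval: [1.085000, 1.410000]

After 2 iteration(s), the approximation is c_2 = 1.085000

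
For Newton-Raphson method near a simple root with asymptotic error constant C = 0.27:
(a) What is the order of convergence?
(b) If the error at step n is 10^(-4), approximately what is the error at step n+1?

(a) Newton-Raphson has quadratic (order 2) convergence near simple roots.
    This means |e_{n+1}| ≈ C|e_n|².

(b) With |e_n| = 10^(-4) and C = 0.27:
    |e_{n+1}| ≈ 0.27 × (10^(-4))² = 0.27 × 10^(-8)

(a) 2 (quadratic); (b) |e_{n+1}| ≈ 2.700e-09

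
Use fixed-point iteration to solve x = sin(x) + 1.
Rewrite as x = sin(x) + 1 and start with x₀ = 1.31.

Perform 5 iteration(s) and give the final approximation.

Equation: x = sin(x) + 1
Fixed-point form: x = sin(x) + 1
x₀ = 1.31

x_1 = g(1.310000) = 1.966185
x_2 = g(1.966185) = 1.922847
x_3 = g(1.922847) = 1.938668
x_4 = g(1.938668) = 1.933095
x_5 = g(1.933095) = 1.935085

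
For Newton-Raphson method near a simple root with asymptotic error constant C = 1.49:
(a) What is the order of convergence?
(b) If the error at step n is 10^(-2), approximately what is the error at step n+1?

(a) Newton-Raphson has quadratic (order 2) convergence near simple roots.
    This means |e_{n+1}| ≈ C|e_n|².

(b) With |e_n| = 10^(-2) and C = 1.49:
    |e_{n+1}| ≈ 1.49 × (10^(-2))² = 1.49 × 10^(-4)

(a) 2 (quadratic); (b) |e_{n+1}| ≈ 1.490e-04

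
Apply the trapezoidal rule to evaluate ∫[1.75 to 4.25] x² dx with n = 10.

f(x) = x²
a = 1.75, b = 4.25, n = 10
h = (b - a)/n = 0.250000

Trapezoidal rule: (h/2)[f(x₀) + 2f(x₁) + 2f(x₂) + ... + f(xₙ)]

x_0 = 1.7500, f(x_0) = 3.062500, coefficient = 1
x_1 = 2.0000, f(x_1) = 4.000000, coefficient = 2
x_2 = 2.2500, f(x_2) = 5.062500, coefficient = 2
x_3 = 2.5000, f(x_3) = 6.250000, coefficient = 2
x_4 = 2.7500, f(x_4) = 7.562500, coefficient = 2
x_5 = 3.0000, f(x_5) = 9.000000, coefficient = 2
x_6 = 3.2500, f(x_6) = 10.562500, coefficient = 2
x_7 = 3.5000, f(x_7) = 12.250000, coefficient = 2
x_8 = 3.7500, f(x_8) = 14.062500, coefficient = 2
x_9 = 4.0000, f(x_9) = 16.000000, coefficient = 2
x_10 = 4.2500, f(x_10) = 18.062500, coefficient = 1

I ≈ (0.250000/2) × 190.625000 = 23.828125
Exact value: 23.802083
Error: 0.026042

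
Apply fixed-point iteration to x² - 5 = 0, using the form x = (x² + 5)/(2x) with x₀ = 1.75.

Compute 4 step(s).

Equation: x² - 5 = 0
Fixed-point form: x = (x² + 5)/(2x)
x₀ = 1.75

x_1 = g(1.750000) = 2.303571
x_2 = g(2.303571) = 2.237057
x_3 = g(2.237057) = 2.236068
x_4 = g(2.236068) = 2.236068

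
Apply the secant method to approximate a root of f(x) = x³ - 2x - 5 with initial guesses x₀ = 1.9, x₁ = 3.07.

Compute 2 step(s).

f(x) = x³ - 2x - 5
x₀ = 1.9, x₁ = 3.07

Secant formula: x_{n+1} = x_n - f(x_n)(x_n - x_{n-1})/(f(x_n) - f(x_{n-1}))

Iteration 1:
  f(1.900000) = -1.941000
  f(3.070000) = 17.794443
  x_2 = 3.070000 - 17.794443×(3.070000 - 1.900000)/(17.794443 - (-1.941000))
       = 2.015071
Iteration 2:
  f(3.070000) = 17.794443
  f(2.015071) = -0.847927
  x_3 = 2.015071 - (-0.847927)×(2.015071 - 3.070000)/(-0.847927 - 17.794443)
       = 2.063053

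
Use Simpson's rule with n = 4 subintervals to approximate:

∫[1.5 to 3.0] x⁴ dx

f(x) = x⁴
a = 1.5, b = 3.0, n = 4
h = (b - a)/n = 0.375000

Simpson's rule: (h/3)[f(x₀) + 4f(x₁) + 2f(x₂) + ... + f(xₙ)]

x_0 = 1.5000, f(x_0) = 5.062500, coefficient = 1
x_1 = 1.8750, f(x_1) = 12.359619, coefficient = 4
x_2 = 2.2500, f(x_2) = 25.628906, coefficient = 2
x_3 = 2.6250, f(x_3) = 47.480713, coefficient = 4
x_4 = 3.0000, f(x_4) = 81.000000, coefficient = 1

I ≈ (0.375000/3) × 376.681641 = 47.085205
Exact value: 47.081250
Error: 0.003955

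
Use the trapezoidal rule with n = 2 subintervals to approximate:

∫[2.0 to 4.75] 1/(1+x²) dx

f(x) = 1/(1+x²)
a = 2.0, b = 4.75, n = 2
h = (b - a)/n = 1.375000

Trapezoidal rule: (h/2)[f(x₀) + 2f(x₁) + 2f(x₂) + ... + f(xₙ)]

x_0 = 2.0000, f(x_0) = 0.200000, coefficient = 1
x_1 = 3.3750, f(x_1) = 0.080706, coefficient = 2
x_2 = 4.7500, f(x_2) = 0.042440, coefficient = 1

I ≈ (1.375000/2) × 0.403853 = 0.277649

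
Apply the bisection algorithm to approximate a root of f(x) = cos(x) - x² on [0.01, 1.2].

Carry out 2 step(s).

f(x) = cos(x) - x²
Initial interval: [0.01, 1.2]

Iteration 1:
  c_1 = (0.010000 + 1.200000)/2 = 0.605000
  f(c_1) = f(0.605000) = 0.456477
  f(a) × f(c) ≥ 0, new interval: [0.605000, 1.200000]
Iteration 2:
  c_2 = (0.605000 + 1.200000)/2 = 0.902500
  f(c_2) = f(0.902500) = -0.194857
  f(a) × f(c) < 0, new interval: [0.605000, 0.902500]

After 2 iteration(s), the approximation is c_2 = 0.902500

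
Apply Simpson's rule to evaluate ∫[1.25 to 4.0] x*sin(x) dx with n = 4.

f(x) = x*sin(x)
a = 1.25, b = 4.0, n = 4
h = (b - a)/n = 0.687500

Simpson's rule: (h/3)[f(x₀) + 4f(x₁) + 2f(x₂) + ... + f(xₙ)]

x_0 = 1.2500, f(x_0) = 1.186231, coefficient = 1
x_1 = 1.9375, f(x_1) = 1.808684, coefficient = 4
x_2 = 2.6250, f(x_2) = 1.296541, coefficient = 2
x_3 = 3.3125, f(x_3) = -0.563379, coefficient = 4
x_4 = 4.0000, f(x_4) = -3.027210, coefficient = 1

I ≈ (0.687500/3) × 5.733324 = 1.313887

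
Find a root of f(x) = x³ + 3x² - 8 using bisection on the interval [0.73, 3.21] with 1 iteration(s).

f(x) = x³ + 3x² - 8
Initial interval: [0.73, 3.21]

Iteration 1:
  c_1 = (0.730000 + 3.210000)/2 = 1.970000
  f(c_1) = f(1.970000) = 11.288073
  f(a) × f(c) < 0, new interval: [0.730000, 1.970000]

After 1 iteration(s), the approximation is c_1 = 1.970000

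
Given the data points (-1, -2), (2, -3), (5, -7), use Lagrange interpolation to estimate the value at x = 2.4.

Lagrange interpolation formula:
P(x) = Σ yᵢ × Lᵢ(x)
where Lᵢ(x) = Π_{j≠i} (x - xⱼ)/(xᵢ - xⱼ)

L_0(2.4) = (2.4 - 2)/(-1 - 2) × (2.4 - 5)/(-1 - 5) = -0.057778
L_1(2.4) = (2.4 - (-1))/(2 - (-1)) × (2.4 - 5)/(2 - 5) = 0.982222
L_2(2.4) = (2.4 - (-1))/(5 - (-1)) × (2.4 - 2)/(5 - 2) = 0.075556

P(2.4) = (-2)×L_0(2.4) + (-3)×L_1(2.4) + (-7)×L_2(2.4)
P(2.4) = -3.360000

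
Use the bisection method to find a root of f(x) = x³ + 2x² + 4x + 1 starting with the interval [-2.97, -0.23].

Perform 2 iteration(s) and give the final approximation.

f(x) = x³ + 2x² + 4x + 1
Initial interval: [-2.97, -0.23]

Iteration 1:
  c_1 = (-2.970000 + (-0.230000))/2 = -1.600000
  f(c_1) = f(-1.600000) = -4.376000
  f(a) × f(c) ≥ 0, new interval: [-1.600000, -0.230000]
Iteration 2:
  c_2 = (-1.600000 + (-0.230000))/2 = -0.915000
  f(c_2) = f(-0.915000) = -1.751611
  f(a) × f(c) ≥ 0, new interval: [-0.915000, -0.230000]

After 2 iteration(s), the approximation is c_2 = -0.915000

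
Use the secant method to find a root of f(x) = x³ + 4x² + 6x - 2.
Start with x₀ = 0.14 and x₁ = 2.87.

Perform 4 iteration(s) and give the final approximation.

f(x) = x³ + 4x² + 6x - 2
x₀ = 0.14, x₁ = 2.87

Secant formula: x_{n+1} = x_n - f(x_n)(x_n - x_{n-1})/(f(x_n) - f(x_{n-1}))

Iteration 1:
  f(0.140000) = -1.078856
  f(2.870000) = 71.807503
  x_2 = 2.870000 - 71.807503×(2.870000 - 0.140000)/(71.807503 - (-1.078856))
       = 0.180409
Iteration 2:
  f(2.870000) = 71.807503
  f(0.180409) = -0.781483
  x_3 = 0.180409 - (-0.781483)×(0.180409 - 2.870000)/(-0.781483 - 71.807503)
       = 0.209365
Iteration 3:
  f(0.180409) = -0.781483
  f(0.209365) = -0.559298
  x_4 = 0.209365 - (-0.559298)×(0.209365 - 0.180409)/(-0.559298 - (-0.781483))
       = 0.282254
Iteration 4:
  f(0.209365) = -0.559298
  f(0.282254) = 0.034682
  x_5 = 0.282254 - 0.034682×(0.282254 - 0.209365)/(0.034682 - (-0.559298))
       = 0.277998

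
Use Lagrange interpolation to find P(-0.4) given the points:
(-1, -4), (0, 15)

Lagrange interpolation formula:
P(x) = Σ yᵢ × Lᵢ(x)
where Lᵢ(x) = Π_{j≠i} (x - xⱼ)/(xᵢ - xⱼ)

L_0(-0.4) = (-0.4 - 0)/(-1 - 0) = 0.400000
L_1(-0.4) = (-0.4 - (-1))/(0 - (-1)) = 0.600000

P(-0.4) = (-4)×L_0(-0.4) + 15×L_1(-0.4)
P(-0.4) = 7.400000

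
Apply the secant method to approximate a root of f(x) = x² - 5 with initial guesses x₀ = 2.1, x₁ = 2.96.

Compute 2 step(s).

f(x) = x² - 5
x₀ = 2.1, x₁ = 2.96

Secant formula: x_{n+1} = x_n - f(x_n)(x_n - x_{n-1})/(f(x_n) - f(x_{n-1}))

Iteration 1:
  f(2.100000) = -0.590000
  f(2.960000) = 3.761600
  x_2 = 2.960000 - 3.761600×(2.960000 - 2.100000)/(3.761600 - (-0.590000))
       = 2.216601
Iteration 2:
  f(2.960000) = 3.761600
  f(2.216601) = -0.086681
  x_3 = 2.216601 - (-0.086681)×(2.216601 - 2.960000)/(-0.086681 - 3.761600)
       = 2.233346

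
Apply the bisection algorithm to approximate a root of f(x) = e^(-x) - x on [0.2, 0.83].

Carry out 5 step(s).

f(x) = e^(-x) - x
Initial interval: [0.2, 0.83]

Iteration 1:
  c_1 = (0.200000 + 0.830000)/2 = 0.515000
  f(c_1) = f(0.515000) = 0.082501
  f(a) × f(c) ≥ 0, new interval: [0.515000, 0.830000]
Iteration 2:
  c_2 = (0.515000 + 0.830000)/2 = 0.672500
  f(c_2) = f(0.672500) = -0.162069
  f(a) × f(c) < 0, new interval: [0.515000, 0.672500]
Iteration 3:
  c_3 = (0.515000 + 0.672500)/2 = 0.593750
  f(c_3) = f(0.593750) = -0.041498
  f(a) × f(c) < 0, new interval: [0.515000, 0.593750]
Iteration 4:
  c_4 = (0.515000 + 0.593750)/2 = 0.554375
  f(c_4) = f(0.554375) = 0.020056
  f(a) × f(c) ≥ 0, new interval: [0.554375, 0.593750]
Iteration 5:
  c_5 = (0.554375 + 0.593750)/2 = 0.574063
  f(c_5) = f(0.574063) = -0.010830
  f(a) × f(c) < 0, new interval: [0.554375, 0.574063]

After 5 iteration(s), the approximation is c_5 = 0.574063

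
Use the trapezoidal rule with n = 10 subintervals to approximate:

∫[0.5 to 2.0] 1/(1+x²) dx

f(x) = 1/(1+x²)
a = 0.5, b = 2.0, n = 10
h = (b - a)/n = 0.150000

Trapezoidal rule: (h/2)[f(x₀) + 2f(x₁) + 2f(x₂) + ... + f(xₙ)]

x_0 = 0.5000, f(x_0) = 0.800000, coefficient = 1
x_1 = 0.6500, f(x_1) = 0.702988, coefficient = 2
x_2 = 0.8000, f(x_2) = 0.609756, coefficient = 2
x_3 = 0.9500, f(x_3) = 0.525624, coefficient = 2
x_4 = 1.1000, f(x_4) = 0.452489, coefficient = 2
x_5 = 1.2500, f(x_5) = 0.390244, coefficient = 2
x_6 = 1.4000, f(x_6) = 0.337838, coefficient = 2
x_7 = 1.5500, f(x_7) = 0.293902, coefficient = 2
x_8 = 1.7000, f(x_8) = 0.257069, coefficient = 2
x_9 = 1.8500, f(x_9) = 0.226116, coefficient = 2
x_10 = 2.0000, f(x_10) = 0.200000, coefficient = 1

I ≈ (0.150000/2) × 8.592052 = 0.644404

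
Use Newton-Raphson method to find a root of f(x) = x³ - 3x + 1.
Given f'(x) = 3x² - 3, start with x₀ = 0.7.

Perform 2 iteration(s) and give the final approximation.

f(x) = x³ - 3x + 1
f'(x) = 3x² - 3
x₀ = 0.7

Newton-Raphson formula: x_{n+1} = x_n - f(x_n)/f'(x_n)

Iteration 1:
  f(0.700000) = -0.757000
  f'(0.700000) = -1.530000
  x_1 = 0.700000 - (-0.757000)/(-1.530000) = 0.205229
Iteration 2:
  f(0.205229) = 0.392958
  f'(0.205229) = -2.873643
  x_2 = 0.205229 - 0.392958/(-2.873643) = 0.341974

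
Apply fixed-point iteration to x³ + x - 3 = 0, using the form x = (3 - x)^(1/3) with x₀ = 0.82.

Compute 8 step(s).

Equation: x³ + x - 3 = 0
Fixed-point form: x = (3 - x)^(1/3)
x₀ = 0.82

x_1 = g(0.820000) = 1.296638
x_2 = g(1.296638) = 1.194269
x_3 = g(1.194269) = 1.217730
x_4 = g(1.217730) = 1.212433
x_5 = g(1.212433) = 1.213633
x_6 = g(1.213633) = 1.213362
x_7 = g(1.213362) = 1.213423
x_8 = g(1.213423) = 1.213409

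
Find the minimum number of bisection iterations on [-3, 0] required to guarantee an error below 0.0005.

We need (b-a)/2^n ≤ 0.0005
(0 - (-3))/2^n ≤ 0.0005
3/2^n ≤ 0.0005
2^n ≥ 6000
n ≥ log₂(6000) = 12.55
n ≥ 13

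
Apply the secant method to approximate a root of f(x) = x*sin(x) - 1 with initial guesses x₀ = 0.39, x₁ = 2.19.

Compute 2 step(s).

f(x) = x*sin(x) - 1
x₀ = 0.39, x₁ = 2.19

Secant formula: x_{n+1} = x_n - f(x_n)(x_n - x_{n-1})/(f(x_n) - f(x_{n-1}))

Iteration 1:
  f(0.390000) = -0.851727
  f(2.190000) = 0.783407
  x_2 = 2.190000 - 0.783407×(2.190000 - 0.390000)/(0.783407 - (-0.851727))
       = 1.327604
Iteration 2:
  f(2.190000) = 0.783407
  f(1.327604) = 0.288539
  x_3 = 1.327604 - 0.288539×(1.327604 - 2.190000)/(0.288539 - 0.783407)
       = 0.824774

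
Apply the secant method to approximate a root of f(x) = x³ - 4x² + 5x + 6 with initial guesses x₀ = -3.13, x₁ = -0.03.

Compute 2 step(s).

f(x) = x³ - 4x² + 5x + 6
x₀ = -3.13, x₁ = -0.03

Secant formula: x_{n+1} = x_n - f(x_n)(x_n - x_{n-1})/(f(x_n) - f(x_{n-1}))

Iteration 1:
  f(-3.130000) = -79.501897
  f(-0.030000) = 5.846373
  x_2 = -0.030000 - 5.846373×(-0.030000 - (-3.130000))/(5.846373 - (-79.501897))
       = -0.242351
Iteration 2:
  f(-0.030000) = 5.846373
  f(-0.242351) = 4.539078
  x_3 = -0.242351 - 4.539078×(-0.242351 - (-0.030000))/(4.539078 - 5.846373)
       = -0.979656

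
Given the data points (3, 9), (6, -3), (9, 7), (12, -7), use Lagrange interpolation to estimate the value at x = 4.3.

Lagrange interpolation formula:
P(x) = Σ yᵢ × Lᵢ(x)
where Lᵢ(x) = Π_{j≠i} (x - xⱼ)/(xᵢ - xⱼ)

L_0(4.3) = (4.3 - 6)/(3 - 6) × (4.3 - 9)/(3 - 9) × (4.3 - 12)/(3 - 12) = 0.379772
L_1(4.3) = (4.3 - 3)/(6 - 3) × (4.3 - 9)/(6 - 9) × (4.3 - 12)/(6 - 12) = 0.871241
L_2(4.3) = (4.3 - 3)/(9 - 3) × (4.3 - 6)/(9 - 6) × (4.3 - 12)/(9 - 12) = -0.315130
L_3(4.3) = (4.3 - 3)/(12 - 3) × (4.3 - 6)/(12 - 6) × (4.3 - 9)/(12 - 9) = 0.064117

P(4.3) = 9×L_0(4.3) + (-3)×L_1(4.3) + 7×L_2(4.3) + (-7)×L_3(4.3)
P(4.3) = -1.850506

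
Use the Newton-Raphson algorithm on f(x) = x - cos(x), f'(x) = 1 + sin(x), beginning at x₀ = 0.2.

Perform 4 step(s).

f(x) = x - cos(x)
f'(x) = 1 + sin(x)
x₀ = 0.2

Newton-Raphson formula: x_{n+1} = x_n - f(x_n)/f'(x_n)

Iteration 1:
  f(0.200000) = -0.780067
  f'(0.200000) = 1.198669
  x_1 = 0.200000 - (-0.780067)/1.198669 = 0.850777
Iteration 2:
  f(0.850777) = 0.191378
  f'(0.850777) = 1.751793
  x_2 = 0.850777 - 0.191378/1.751793 = 0.741530
Iteration 3:
  f(0.741530) = 0.004094
  f'(0.741530) = 1.675417
  x_3 = 0.741530 - 0.004094/1.675417 = 0.739086
Iteration 4:
  f(0.739086) = 0.000002
  f'(0.739086) = 1.673613
  x_4 = 0.739086 - 0.000002/1.673613 = 0.739085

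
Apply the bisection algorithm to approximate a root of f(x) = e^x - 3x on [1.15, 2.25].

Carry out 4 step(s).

f(x) = e^x - 3x
Initial interval: [1.15, 2.25]

Iteration 1:
  c_1 = (1.150000 + 2.250000)/2 = 1.700000
  f(c_1) = f(1.700000) = 0.373947
  f(a) × f(c) < 0, new interval: [1.150000, 1.700000]
Iteration 2:
  c_2 = (1.150000 + 1.700000)/2 = 1.425000
  f(c_2) = f(1.425000) = -0.117142
  f(a) × f(c) ≥ 0, new interval: [1.425000, 1.700000]
Iteration 3:
  c_3 = (1.425000 + 1.700000)/2 = 1.562500
  f(c_3) = f(1.562500) = 0.083233
  f(a) × f(c) < 0, new interval: [1.425000, 1.562500]
Iteration 4:
  c_4 = (1.425000 + 1.562500)/2 = 1.493750
  f(c_4) = f(1.493750) = -0.027484
  f(a) × f(c) ≥ 0, new interval: [1.493750, 1.562500]

After 4 iteration(s), the approximation is c_4 = 1.493750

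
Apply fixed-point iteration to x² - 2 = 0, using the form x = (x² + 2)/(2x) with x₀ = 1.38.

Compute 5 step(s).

Equation: x² - 2 = 0
Fixed-point form: x = (x² + 2)/(2x)
x₀ = 1.38

x_1 = g(1.380000) = 1.414638
x_2 = g(1.414638) = 1.414214
x_3 = g(1.414214) = 1.414214
x_4 = g(1.414214) = 1.414214
x_5 = g(1.414214) = 1.414214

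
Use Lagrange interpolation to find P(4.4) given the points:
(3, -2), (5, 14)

Lagrange interpolation formula:
P(x) = Σ yᵢ × Lᵢ(x)
where Lᵢ(x) = Π_{j≠i} (x - xⱼ)/(xᵢ - xⱼ)

L_0(4.4) = (4.4 - 5)/(3 - 5) = 0.300000
L_1(4.4) = (4.4 - 3)/(5 - 3) = 0.700000

P(4.4) = (-2)×L_0(4.4) + 14×L_1(4.4)
P(4.4) = 9.200000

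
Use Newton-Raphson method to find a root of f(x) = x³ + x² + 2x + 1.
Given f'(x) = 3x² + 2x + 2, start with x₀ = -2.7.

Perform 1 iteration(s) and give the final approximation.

f(x) = x³ + x² + 2x + 1
f'(x) = 3x² + 2x + 2
x₀ = -2.7

Newton-Raphson formula: x_{n+1} = x_n - f(x_n)/f'(x_n)

Iteration 1:
  f(-2.700000) = -16.793000
  f'(-2.700000) = 18.470000
  x_1 = -2.700000 - (-16.793000)/18.470000 = -1.790796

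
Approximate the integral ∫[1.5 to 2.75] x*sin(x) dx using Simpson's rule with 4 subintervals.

f(x) = x*sin(x)
a = 1.5, b = 2.75, n = 4
h = (b - a)/n = 0.312500

Simpson's rule: (h/3)[f(x₀) + 4f(x₁) + 2f(x₂) + ... + f(xₙ)]

x_0 = 1.5000, f(x_0) = 1.496242, coefficient = 1
x_1 = 1.8125, f(x_1) = 1.759814, coefficient = 4
x_2 = 2.1250, f(x_2) = 1.806930, coefficient = 2
x_3 = 2.4375, f(x_3) = 1.577897, coefficient = 4
x_4 = 2.7500, f(x_4) = 1.049568, coefficient = 1

I ≈ (0.312500/3) × 19.510513 = 2.032345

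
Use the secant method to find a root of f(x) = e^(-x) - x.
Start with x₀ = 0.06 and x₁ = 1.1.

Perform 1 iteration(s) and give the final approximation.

f(x) = e^(-x) - x
x₀ = 0.06, x₁ = 1.1

Secant formula: x_{n+1} = x_n - f(x_n)(x_n - x_{n-1})/(f(x_n) - f(x_{n-1}))

Iteration 1:
  f(0.060000) = 0.881765
  f(1.100000) = -0.767129
  x_2 = 1.100000 - (-0.767129)×(1.100000 - 0.060000)/(-0.767129 - 0.881765)
       = 0.616152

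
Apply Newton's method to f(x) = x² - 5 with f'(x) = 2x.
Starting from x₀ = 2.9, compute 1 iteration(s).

f(x) = x² - 5
f'(x) = 2x
x₀ = 2.9

Newton-Raphson formula: x_{n+1} = x_n - f(x_n)/f'(x_n)

Iteration 1:
  f(2.900000) = 3.410000
  f'(2.900000) = 5.800000
  x_1 = 2.900000 - 3.410000/5.800000 = 2.312069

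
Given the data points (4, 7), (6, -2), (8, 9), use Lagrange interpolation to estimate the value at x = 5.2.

Lagrange interpolation formula:
P(x) = Σ yᵢ × Lᵢ(x)
where Lᵢ(x) = Π_{j≠i} (x - xⱼ)/(xᵢ - xⱼ)

L_0(5.2) = (5.2 - 6)/(4 - 6) × (5.2 - 8)/(4 - 8) = 0.280000
L_1(5.2) = (5.2 - 4)/(6 - 4) × (5.2 - 8)/(6 - 8) = 0.840000
L_2(5.2) = (5.2 - 4)/(8 - 4) × (5.2 - 6)/(8 - 6) = -0.120000

P(5.2) = 7×L_0(5.2) + (-2)×L_1(5.2) + 9×L_2(5.2)
P(5.2) = -0.800000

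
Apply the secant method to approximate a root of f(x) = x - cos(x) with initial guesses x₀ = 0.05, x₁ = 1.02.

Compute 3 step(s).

f(x) = x - cos(x)
x₀ = 0.05, x₁ = 1.02

Secant formula: x_{n+1} = x_n - f(x_n)(x_n - x_{n-1})/(f(x_n) - f(x_{n-1}))

Iteration 1:
  f(0.050000) = -0.948750
  f(1.020000) = 0.496634
  x_2 = 1.020000 - 0.496634×(1.020000 - 0.050000)/(0.496634 - (-0.948750))
       = 0.686708
Iteration 2:
  f(1.020000) = 0.496634
  f(0.686708) = -0.086629
  x_3 = 0.686708 - (-0.086629)×(0.686708 - 1.020000)/(-0.086629 - 0.496634)
       = 0.736210
Iteration 3:
  f(0.686708) = -0.086629
  f(0.736210) = -0.004808
  x_4 = 0.736210 - (-0.004808)×(0.736210 - 0.686708)/(-0.004808 - (-0.086629))
       = 0.739119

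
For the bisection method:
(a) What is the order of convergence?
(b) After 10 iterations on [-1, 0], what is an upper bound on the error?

(a) Bisection has linear (order 1) convergence; the error is halved each step.

(b) Error bound = (b-a)/2^n = (0 - (-1))/2^{10}
    = 1/2^{10}

(a) 1 (linear); (b) error ≤ 9.77e-04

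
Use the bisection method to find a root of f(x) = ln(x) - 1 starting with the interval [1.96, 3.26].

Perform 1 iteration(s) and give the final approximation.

f(x) = ln(x) - 1
Initial interval: [1.96, 3.26]

Iteration 1:
  c_1 = (1.960000 + 3.260000)/2 = 2.610000
  f(c_1) = f(2.610000) = -0.040650
  f(a) × f(c) ≥ 0, new interval: [2.610000, 3.260000]

After 1 iteration(s), the approximation is c_1 = 2.610000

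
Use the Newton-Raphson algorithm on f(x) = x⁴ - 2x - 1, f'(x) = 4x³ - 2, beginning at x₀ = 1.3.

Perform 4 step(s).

f(x) = x⁴ - 2x - 1
f'(x) = 4x³ - 2
x₀ = 1.3

Newton-Raphson formula: x_{n+1} = x_n - f(x_n)/f'(x_n)

Iteration 1:
  f(1.300000) = -0.743900
  f'(1.300000) = 6.788000
  x_1 = 1.300000 - (-0.743900)/6.788000 = 1.409590
Iteration 2:
  f(1.409590) = 0.128771
  f'(1.409590) = 9.203116
  x_2 = 1.409590 - 0.128771/9.203116 = 1.395598
Iteration 3:
  f(1.395598) = 0.002319
  f'(1.395598) = 8.872799
  x_3 = 1.395598 - 0.002319/8.872799 = 1.395337
Iteration 4:
  f(1.395337) = 0.000001
  f'(1.395337) = 8.866693
  x_4 = 1.395337 - 0.000001/8.866693 = 1.395337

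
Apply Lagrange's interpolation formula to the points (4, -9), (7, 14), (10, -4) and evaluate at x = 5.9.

Lagrange interpolation formula:
P(x) = Σ yᵢ × Lᵢ(x)
where Lᵢ(x) = Π_{j≠i} (x - xⱼ)/(xᵢ - xⱼ)

L_0(5.9) = (5.9 - 7)/(4 - 7) × (5.9 - 10)/(4 - 10) = 0.250556
L_1(5.9) = (5.9 - 4)/(7 - 4) × (5.9 - 10)/(7 - 10) = 0.865556
L_2(5.9) = (5.9 - 4)/(10 - 4) × (5.9 - 7)/(10 - 7) = -0.116111

P(5.9) = (-9)×L_0(5.9) + 14×L_1(5.9) + (-4)×L_2(5.9)
P(5.9) = 10.327222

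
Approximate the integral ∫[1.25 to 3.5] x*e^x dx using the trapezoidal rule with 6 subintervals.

f(x) = x*e^x
a = 1.25, b = 3.5, n = 6
h = (b - a)/n = 0.375000

Trapezoidal rule: (h/2)[f(x₀) + 2f(x₁) + 2f(x₂) + ... + f(xₙ)]

x_0 = 1.2500, f(x_0) = 4.362929, coefficient = 1
x_1 = 1.6250, f(x_1) = 8.252431, coefficient = 2
x_2 = 2.0000, f(x_2) = 14.778112, coefficient = 2
x_3 = 2.3750, f(x_3) = 25.533656, coefficient = 2
x_4 = 2.7500, f(x_4) = 43.017238, coefficient = 2
x_5 = 3.1250, f(x_5) = 71.124672, coefficient = 2
x_6 = 3.5000, f(x_6) = 115.904082, coefficient = 1

I ≈ (0.375000/2) × 445.679229 = 83.564855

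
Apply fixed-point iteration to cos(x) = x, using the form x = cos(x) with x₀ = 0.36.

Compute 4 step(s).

Equation: cos(x) = x
Fixed-point form: x = cos(x)
x₀ = 0.36

x_1 = g(0.360000) = 0.935897
x_2 = g(0.935897) = 0.593097
x_3 = g(0.593097) = 0.829214
x_4 = g(0.829214) = 0.675456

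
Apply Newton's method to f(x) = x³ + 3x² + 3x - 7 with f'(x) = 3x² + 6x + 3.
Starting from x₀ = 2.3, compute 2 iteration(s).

f(x) = x³ + 3x² + 3x - 7
f'(x) = 3x² + 6x + 3
x₀ = 2.3

Newton-Raphson formula: x_{n+1} = x_n - f(x_n)/f'(x_n)

Iteration 1:
  f(2.300000) = 27.937000
  f'(2.300000) = 32.670000
  x_1 = 2.300000 - 27.937000/32.670000 = 1.444873
Iteration 2:
  f(1.444873) = 6.613993
  f'(1.444873) = 17.932212
  x_2 = 1.444873 - 6.613993/17.932212 = 1.076040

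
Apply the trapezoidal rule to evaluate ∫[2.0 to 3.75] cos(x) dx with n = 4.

f(x) = cos(x)
a = 2.0, b = 3.75, n = 4
h = (b - a)/n = 0.437500

Trapezoidal rule: (h/2)[f(x₀) + 2f(x₁) + 2f(x₂) + ... + f(xₙ)]

x_0 = 2.0000, f(x_0) = -0.416147, coefficient = 1
x_1 = 2.4375, f(x_1) = -0.762199, coefficient = 2
x_2 = 2.8750, f(x_2) = -0.964674, coefficient = 2
x_3 = 3.3125, f(x_3) = -0.985431, coefficient = 2
x_4 = 3.7500, f(x_4) = -0.820559, coefficient = 1

I ≈ (0.437500/2) × -6.661315 = -1.457163
Exact value: -1.480859
Error: 0.023696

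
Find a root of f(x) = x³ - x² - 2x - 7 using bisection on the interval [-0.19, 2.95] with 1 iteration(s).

f(x) = x³ - x² - 2x - 7
Initial interval: [-0.19, 2.95]

Iteration 1:
  c_1 = (-0.190000 + 2.950000)/2 = 1.380000
  f(c_1) = f(1.380000) = -9.036328
  f(a) × f(c) ≥ 0, new interval: [1.380000, 2.950000]

After 1 iteration(s), the approximation is c_1 = 1.380000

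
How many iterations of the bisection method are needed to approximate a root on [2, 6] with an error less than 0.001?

We need (b-a)/2^n ≤ 0.001
(6 - 2)/2^n ≤ 0.001
4/2^n ≤ 0.001
2^n ≥ 4000
n ≥ log₂(4000) = 11.97
n ≥ 12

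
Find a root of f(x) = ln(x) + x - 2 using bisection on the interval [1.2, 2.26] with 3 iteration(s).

f(x) = ln(x) + x - 2
Initial interval: [1.2, 2.26]

Iteration 1:
  c_1 = (1.200000 + 2.260000)/2 = 1.730000
  f(c_1) = f(1.730000) = 0.278121
  f(a) × f(c) < 0, new interval: [1.200000, 1.730000]
Iteration 2:
  c_2 = (1.200000 + 1.730000)/2 = 1.465000
  f(c_2) = f(1.465000) = -0.153145
  f(a) × f(c) ≥ 0, new interval: [1.465000, 1.730000]
Iteration 3:
  c_3 = (1.465000 + 1.730000)/2 = 1.597500
  f(c_3) = f(1.597500) = 0.065940
  f(a) × f(c) < 0, new interval: [1.465000, 1.597500]

After 3 iteration(s), the approximation is c_3 = 1.597500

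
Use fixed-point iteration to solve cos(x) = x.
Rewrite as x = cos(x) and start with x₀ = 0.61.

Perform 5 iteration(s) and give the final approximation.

Equation: cos(x) = x
Fixed-point form: x = cos(x)
x₀ = 0.61

x_1 = g(0.610000) = 0.819648
x_2 = g(0.819648) = 0.682479
x_3 = g(0.682479) = 0.776012
x_4 = g(0.776012) = 0.713713
x_5 = g(0.713713) = 0.755937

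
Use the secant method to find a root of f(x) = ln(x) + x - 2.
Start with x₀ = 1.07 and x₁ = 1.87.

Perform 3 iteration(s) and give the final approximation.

f(x) = ln(x) + x - 2
x₀ = 1.07, x₁ = 1.87

Secant formula: x_{n+1} = x_n - f(x_n)(x_n - x_{n-1})/(f(x_n) - f(x_{n-1}))

Iteration 1:
  f(1.070000) = -0.862341
  f(1.870000) = 0.495938
  x_2 = 1.870000 - 0.495938×(1.870000 - 1.070000)/(0.495938 - (-0.862341))
       = 1.577902
Iteration 2:
  f(1.870000) = 0.495938
  f(1.577902) = 0.033998
  x_3 = 1.577902 - 0.033998×(1.577902 - 1.870000)/(0.033998 - 0.495938)
       = 1.556404
Iteration 3:
  f(1.577902) = 0.033998
  f(1.556404) = -0.001218
  x_4 = 1.556404 - (-0.001218)×(1.556404 - 1.577902)/(-0.001218 - 0.033998)
       = 1.557148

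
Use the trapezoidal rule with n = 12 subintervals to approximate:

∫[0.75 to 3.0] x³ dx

f(x) = x³
a = 0.75, b = 3.0, n = 12
h = (b - a)/n = 0.187500

Trapezoidal rule: (h/2)[f(x₀) + 2f(x₁) + 2f(x₂) + ... + f(xₙ)]

x_0 = 0.7500, f(x_0) = 0.421875, coefficient = 1
x_1 = 0.9375, f(x_1) = 0.823975, coefficient = 2
x_2 = 1.1250, f(x_2) = 1.423828, coefficient = 2
x_3 = 1.3125, f(x_3) = 2.260986, coefficient = 2
x_4 = 1.5000, f(x_4) = 3.375000, coefficient = 2
x_5 = 1.6875, f(x_5) = 4.805420, coefficient = 2
x_6 = 1.8750, f(x_6) = 6.591797, coefficient = 2
x_7 = 2.0625, f(x_7) = 8.773682, coefficient = 2
x_8 = 2.2500, f(x_8) = 11.390625, coefficient = 2
x_9 = 2.4375, f(x_9) = 14.482178, coefficient = 2
x_10 = 2.6250, f(x_10) = 18.087891, coefficient = 2
x_11 = 2.8125, f(x_11) = 22.247314, coefficient = 2
x_12 = 3.0000, f(x_12) = 27.000000, coefficient = 1

I ≈ (0.187500/2) × 215.947266 = 20.245056
Exact value: 20.170898
Error: 0.074158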